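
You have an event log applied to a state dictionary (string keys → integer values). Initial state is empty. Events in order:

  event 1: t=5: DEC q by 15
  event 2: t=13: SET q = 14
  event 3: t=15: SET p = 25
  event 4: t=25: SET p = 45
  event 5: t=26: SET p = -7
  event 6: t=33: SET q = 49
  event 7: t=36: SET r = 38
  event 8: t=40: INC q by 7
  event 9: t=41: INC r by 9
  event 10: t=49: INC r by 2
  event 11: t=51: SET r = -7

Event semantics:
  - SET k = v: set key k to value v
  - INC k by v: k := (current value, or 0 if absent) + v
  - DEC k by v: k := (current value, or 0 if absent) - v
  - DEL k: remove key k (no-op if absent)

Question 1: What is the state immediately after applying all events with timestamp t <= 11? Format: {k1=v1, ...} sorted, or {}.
Answer: {q=-15}

Derivation:
Apply events with t <= 11 (1 events):
  after event 1 (t=5: DEC q by 15): {q=-15}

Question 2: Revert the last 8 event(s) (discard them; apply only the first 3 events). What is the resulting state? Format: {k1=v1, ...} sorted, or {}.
Keep first 3 events (discard last 8):
  after event 1 (t=5: DEC q by 15): {q=-15}
  after event 2 (t=13: SET q = 14): {q=14}
  after event 3 (t=15: SET p = 25): {p=25, q=14}

Answer: {p=25, q=14}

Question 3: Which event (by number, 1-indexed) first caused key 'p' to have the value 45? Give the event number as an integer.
Looking for first event where p becomes 45:
  event 3: p = 25
  event 4: p 25 -> 45  <-- first match

Answer: 4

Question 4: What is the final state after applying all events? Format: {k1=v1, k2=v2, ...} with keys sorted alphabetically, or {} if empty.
  after event 1 (t=5: DEC q by 15): {q=-15}
  after event 2 (t=13: SET q = 14): {q=14}
  after event 3 (t=15: SET p = 25): {p=25, q=14}
  after event 4 (t=25: SET p = 45): {p=45, q=14}
  after event 5 (t=26: SET p = -7): {p=-7, q=14}
  after event 6 (t=33: SET q = 49): {p=-7, q=49}
  after event 7 (t=36: SET r = 38): {p=-7, q=49, r=38}
  after event 8 (t=40: INC q by 7): {p=-7, q=56, r=38}
  after event 9 (t=41: INC r by 9): {p=-7, q=56, r=47}
  after event 10 (t=49: INC r by 2): {p=-7, q=56, r=49}
  after event 11 (t=51: SET r = -7): {p=-7, q=56, r=-7}

Answer: {p=-7, q=56, r=-7}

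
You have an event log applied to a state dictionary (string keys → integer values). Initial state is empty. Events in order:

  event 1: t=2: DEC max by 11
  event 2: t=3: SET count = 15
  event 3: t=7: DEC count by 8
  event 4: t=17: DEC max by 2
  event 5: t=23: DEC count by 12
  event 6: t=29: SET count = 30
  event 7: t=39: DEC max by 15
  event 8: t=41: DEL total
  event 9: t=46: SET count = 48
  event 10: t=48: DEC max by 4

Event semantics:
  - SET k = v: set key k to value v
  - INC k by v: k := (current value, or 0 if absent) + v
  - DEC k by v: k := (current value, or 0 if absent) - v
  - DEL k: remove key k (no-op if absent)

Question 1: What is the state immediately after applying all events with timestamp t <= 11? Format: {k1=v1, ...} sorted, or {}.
Answer: {count=7, max=-11}

Derivation:
Apply events with t <= 11 (3 events):
  after event 1 (t=2: DEC max by 11): {max=-11}
  after event 2 (t=3: SET count = 15): {count=15, max=-11}
  after event 3 (t=7: DEC count by 8): {count=7, max=-11}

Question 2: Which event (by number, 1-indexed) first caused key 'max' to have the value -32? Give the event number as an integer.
Looking for first event where max becomes -32:
  event 1: max = -11
  event 2: max = -11
  event 3: max = -11
  event 4: max = -13
  event 5: max = -13
  event 6: max = -13
  event 7: max = -28
  event 8: max = -28
  event 9: max = -28
  event 10: max -28 -> -32  <-- first match

Answer: 10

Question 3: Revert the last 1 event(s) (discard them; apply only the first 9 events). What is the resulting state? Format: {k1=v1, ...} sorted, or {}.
Keep first 9 events (discard last 1):
  after event 1 (t=2: DEC max by 11): {max=-11}
  after event 2 (t=3: SET count = 15): {count=15, max=-11}
  after event 3 (t=7: DEC count by 8): {count=7, max=-11}
  after event 4 (t=17: DEC max by 2): {count=7, max=-13}
  after event 5 (t=23: DEC count by 12): {count=-5, max=-13}
  after event 6 (t=29: SET count = 30): {count=30, max=-13}
  after event 7 (t=39: DEC max by 15): {count=30, max=-28}
  after event 8 (t=41: DEL total): {count=30, max=-28}
  after event 9 (t=46: SET count = 48): {count=48, max=-28}

Answer: {count=48, max=-28}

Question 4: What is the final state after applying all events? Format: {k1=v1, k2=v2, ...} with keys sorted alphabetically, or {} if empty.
Answer: {count=48, max=-32}

Derivation:
  after event 1 (t=2: DEC max by 11): {max=-11}
  after event 2 (t=3: SET count = 15): {count=15, max=-11}
  after event 3 (t=7: DEC count by 8): {count=7, max=-11}
  after event 4 (t=17: DEC max by 2): {count=7, max=-13}
  after event 5 (t=23: DEC count by 12): {count=-5, max=-13}
  after event 6 (t=29: SET count = 30): {count=30, max=-13}
  after event 7 (t=39: DEC max by 15): {count=30, max=-28}
  after event 8 (t=41: DEL total): {count=30, max=-28}
  after event 9 (t=46: SET count = 48): {count=48, max=-28}
  after event 10 (t=48: DEC max by 4): {count=48, max=-32}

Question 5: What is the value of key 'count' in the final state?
Answer: 48

Derivation:
Track key 'count' through all 10 events:
  event 1 (t=2: DEC max by 11): count unchanged
  event 2 (t=3: SET count = 15): count (absent) -> 15
  event 3 (t=7: DEC count by 8): count 15 -> 7
  event 4 (t=17: DEC max by 2): count unchanged
  event 5 (t=23: DEC count by 12): count 7 -> -5
  event 6 (t=29: SET count = 30): count -5 -> 30
  event 7 (t=39: DEC max by 15): count unchanged
  event 8 (t=41: DEL total): count unchanged
  event 9 (t=46: SET count = 48): count 30 -> 48
  event 10 (t=48: DEC max by 4): count unchanged
Final: count = 48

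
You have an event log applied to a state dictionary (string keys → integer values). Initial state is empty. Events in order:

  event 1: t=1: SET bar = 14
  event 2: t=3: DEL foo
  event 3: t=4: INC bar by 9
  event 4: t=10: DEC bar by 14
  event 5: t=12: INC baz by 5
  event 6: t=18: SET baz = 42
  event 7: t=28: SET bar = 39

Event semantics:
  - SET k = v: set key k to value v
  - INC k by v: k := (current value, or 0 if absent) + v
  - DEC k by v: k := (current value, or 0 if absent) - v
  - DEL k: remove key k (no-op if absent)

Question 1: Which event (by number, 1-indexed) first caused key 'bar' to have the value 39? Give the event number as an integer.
Looking for first event where bar becomes 39:
  event 1: bar = 14
  event 2: bar = 14
  event 3: bar = 23
  event 4: bar = 9
  event 5: bar = 9
  event 6: bar = 9
  event 7: bar 9 -> 39  <-- first match

Answer: 7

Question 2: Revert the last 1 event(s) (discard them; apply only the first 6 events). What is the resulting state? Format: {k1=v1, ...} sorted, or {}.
Answer: {bar=9, baz=42}

Derivation:
Keep first 6 events (discard last 1):
  after event 1 (t=1: SET bar = 14): {bar=14}
  after event 2 (t=3: DEL foo): {bar=14}
  after event 3 (t=4: INC bar by 9): {bar=23}
  after event 4 (t=10: DEC bar by 14): {bar=9}
  after event 5 (t=12: INC baz by 5): {bar=9, baz=5}
  after event 6 (t=18: SET baz = 42): {bar=9, baz=42}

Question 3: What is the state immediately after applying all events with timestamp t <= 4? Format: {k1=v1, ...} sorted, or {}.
Apply events with t <= 4 (3 events):
  after event 1 (t=1: SET bar = 14): {bar=14}
  after event 2 (t=3: DEL foo): {bar=14}
  after event 3 (t=4: INC bar by 9): {bar=23}

Answer: {bar=23}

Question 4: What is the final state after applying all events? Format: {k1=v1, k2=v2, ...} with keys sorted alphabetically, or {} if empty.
Answer: {bar=39, baz=42}

Derivation:
  after event 1 (t=1: SET bar = 14): {bar=14}
  after event 2 (t=3: DEL foo): {bar=14}
  after event 3 (t=4: INC bar by 9): {bar=23}
  after event 4 (t=10: DEC bar by 14): {bar=9}
  after event 5 (t=12: INC baz by 5): {bar=9, baz=5}
  after event 6 (t=18: SET baz = 42): {bar=9, baz=42}
  after event 7 (t=28: SET bar = 39): {bar=39, baz=42}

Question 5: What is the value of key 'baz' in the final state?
Track key 'baz' through all 7 events:
  event 1 (t=1: SET bar = 14): baz unchanged
  event 2 (t=3: DEL foo): baz unchanged
  event 3 (t=4: INC bar by 9): baz unchanged
  event 4 (t=10: DEC bar by 14): baz unchanged
  event 5 (t=12: INC baz by 5): baz (absent) -> 5
  event 6 (t=18: SET baz = 42): baz 5 -> 42
  event 7 (t=28: SET bar = 39): baz unchanged
Final: baz = 42

Answer: 42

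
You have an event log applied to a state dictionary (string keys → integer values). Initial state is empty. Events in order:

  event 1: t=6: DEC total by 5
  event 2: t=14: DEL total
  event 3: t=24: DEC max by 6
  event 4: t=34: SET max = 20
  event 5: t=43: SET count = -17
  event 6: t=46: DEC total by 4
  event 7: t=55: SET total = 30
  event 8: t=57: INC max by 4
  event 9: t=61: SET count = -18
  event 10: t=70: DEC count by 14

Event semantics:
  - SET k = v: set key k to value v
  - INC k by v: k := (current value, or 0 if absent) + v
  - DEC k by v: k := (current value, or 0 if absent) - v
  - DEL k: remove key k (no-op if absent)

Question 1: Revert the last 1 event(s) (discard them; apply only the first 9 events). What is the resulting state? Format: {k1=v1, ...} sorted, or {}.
Keep first 9 events (discard last 1):
  after event 1 (t=6: DEC total by 5): {total=-5}
  after event 2 (t=14: DEL total): {}
  after event 3 (t=24: DEC max by 6): {max=-6}
  after event 4 (t=34: SET max = 20): {max=20}
  after event 5 (t=43: SET count = -17): {count=-17, max=20}
  after event 6 (t=46: DEC total by 4): {count=-17, max=20, total=-4}
  after event 7 (t=55: SET total = 30): {count=-17, max=20, total=30}
  after event 8 (t=57: INC max by 4): {count=-17, max=24, total=30}
  after event 9 (t=61: SET count = -18): {count=-18, max=24, total=30}

Answer: {count=-18, max=24, total=30}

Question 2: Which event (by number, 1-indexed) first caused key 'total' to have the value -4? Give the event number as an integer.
Looking for first event where total becomes -4:
  event 1: total = -5
  event 2: total = (absent)
  event 6: total (absent) -> -4  <-- first match

Answer: 6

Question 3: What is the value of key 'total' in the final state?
Answer: 30

Derivation:
Track key 'total' through all 10 events:
  event 1 (t=6: DEC total by 5): total (absent) -> -5
  event 2 (t=14: DEL total): total -5 -> (absent)
  event 3 (t=24: DEC max by 6): total unchanged
  event 4 (t=34: SET max = 20): total unchanged
  event 5 (t=43: SET count = -17): total unchanged
  event 6 (t=46: DEC total by 4): total (absent) -> -4
  event 7 (t=55: SET total = 30): total -4 -> 30
  event 8 (t=57: INC max by 4): total unchanged
  event 9 (t=61: SET count = -18): total unchanged
  event 10 (t=70: DEC count by 14): total unchanged
Final: total = 30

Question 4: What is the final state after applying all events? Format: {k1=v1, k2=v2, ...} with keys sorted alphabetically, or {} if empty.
Answer: {count=-32, max=24, total=30}

Derivation:
  after event 1 (t=6: DEC total by 5): {total=-5}
  after event 2 (t=14: DEL total): {}
  after event 3 (t=24: DEC max by 6): {max=-6}
  after event 4 (t=34: SET max = 20): {max=20}
  after event 5 (t=43: SET count = -17): {count=-17, max=20}
  after event 6 (t=46: DEC total by 4): {count=-17, max=20, total=-4}
  after event 7 (t=55: SET total = 30): {count=-17, max=20, total=30}
  after event 8 (t=57: INC max by 4): {count=-17, max=24, total=30}
  after event 9 (t=61: SET count = -18): {count=-18, max=24, total=30}
  after event 10 (t=70: DEC count by 14): {count=-32, max=24, total=30}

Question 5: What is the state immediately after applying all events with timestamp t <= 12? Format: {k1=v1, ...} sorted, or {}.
Apply events with t <= 12 (1 events):
  after event 1 (t=6: DEC total by 5): {total=-5}

Answer: {total=-5}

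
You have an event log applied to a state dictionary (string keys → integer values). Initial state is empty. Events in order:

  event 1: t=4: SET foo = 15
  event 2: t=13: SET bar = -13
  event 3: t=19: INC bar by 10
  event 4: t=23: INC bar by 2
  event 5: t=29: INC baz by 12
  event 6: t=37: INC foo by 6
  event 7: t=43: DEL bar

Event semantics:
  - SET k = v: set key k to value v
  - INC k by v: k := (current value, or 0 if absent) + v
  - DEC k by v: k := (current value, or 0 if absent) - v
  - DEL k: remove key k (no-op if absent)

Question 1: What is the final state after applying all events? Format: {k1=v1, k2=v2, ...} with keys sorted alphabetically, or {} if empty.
Answer: {baz=12, foo=21}

Derivation:
  after event 1 (t=4: SET foo = 15): {foo=15}
  after event 2 (t=13: SET bar = -13): {bar=-13, foo=15}
  after event 3 (t=19: INC bar by 10): {bar=-3, foo=15}
  after event 4 (t=23: INC bar by 2): {bar=-1, foo=15}
  after event 5 (t=29: INC baz by 12): {bar=-1, baz=12, foo=15}
  after event 6 (t=37: INC foo by 6): {bar=-1, baz=12, foo=21}
  after event 7 (t=43: DEL bar): {baz=12, foo=21}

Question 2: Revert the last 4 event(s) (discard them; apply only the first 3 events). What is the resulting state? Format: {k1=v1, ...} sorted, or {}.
Answer: {bar=-3, foo=15}

Derivation:
Keep first 3 events (discard last 4):
  after event 1 (t=4: SET foo = 15): {foo=15}
  after event 2 (t=13: SET bar = -13): {bar=-13, foo=15}
  after event 3 (t=19: INC bar by 10): {bar=-3, foo=15}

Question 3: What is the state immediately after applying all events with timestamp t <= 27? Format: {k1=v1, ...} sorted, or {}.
Answer: {bar=-1, foo=15}

Derivation:
Apply events with t <= 27 (4 events):
  after event 1 (t=4: SET foo = 15): {foo=15}
  after event 2 (t=13: SET bar = -13): {bar=-13, foo=15}
  after event 3 (t=19: INC bar by 10): {bar=-3, foo=15}
  after event 4 (t=23: INC bar by 2): {bar=-1, foo=15}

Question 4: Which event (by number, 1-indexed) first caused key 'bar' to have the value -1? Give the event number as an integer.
Answer: 4

Derivation:
Looking for first event where bar becomes -1:
  event 2: bar = -13
  event 3: bar = -3
  event 4: bar -3 -> -1  <-- first match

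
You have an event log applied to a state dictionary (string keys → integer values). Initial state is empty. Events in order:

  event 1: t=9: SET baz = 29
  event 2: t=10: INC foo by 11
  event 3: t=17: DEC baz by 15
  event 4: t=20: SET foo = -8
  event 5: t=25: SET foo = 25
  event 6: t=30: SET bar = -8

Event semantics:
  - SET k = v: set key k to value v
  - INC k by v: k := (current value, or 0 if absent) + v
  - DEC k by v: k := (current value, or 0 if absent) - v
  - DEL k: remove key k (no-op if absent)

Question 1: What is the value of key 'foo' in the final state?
Track key 'foo' through all 6 events:
  event 1 (t=9: SET baz = 29): foo unchanged
  event 2 (t=10: INC foo by 11): foo (absent) -> 11
  event 3 (t=17: DEC baz by 15): foo unchanged
  event 4 (t=20: SET foo = -8): foo 11 -> -8
  event 5 (t=25: SET foo = 25): foo -8 -> 25
  event 6 (t=30: SET bar = -8): foo unchanged
Final: foo = 25

Answer: 25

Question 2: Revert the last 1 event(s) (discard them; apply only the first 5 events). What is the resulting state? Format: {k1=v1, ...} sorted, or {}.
Answer: {baz=14, foo=25}

Derivation:
Keep first 5 events (discard last 1):
  after event 1 (t=9: SET baz = 29): {baz=29}
  after event 2 (t=10: INC foo by 11): {baz=29, foo=11}
  after event 3 (t=17: DEC baz by 15): {baz=14, foo=11}
  after event 4 (t=20: SET foo = -8): {baz=14, foo=-8}
  after event 5 (t=25: SET foo = 25): {baz=14, foo=25}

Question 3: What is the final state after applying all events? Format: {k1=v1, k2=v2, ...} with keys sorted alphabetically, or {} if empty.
Answer: {bar=-8, baz=14, foo=25}

Derivation:
  after event 1 (t=9: SET baz = 29): {baz=29}
  after event 2 (t=10: INC foo by 11): {baz=29, foo=11}
  after event 3 (t=17: DEC baz by 15): {baz=14, foo=11}
  after event 4 (t=20: SET foo = -8): {baz=14, foo=-8}
  after event 5 (t=25: SET foo = 25): {baz=14, foo=25}
  after event 6 (t=30: SET bar = -8): {bar=-8, baz=14, foo=25}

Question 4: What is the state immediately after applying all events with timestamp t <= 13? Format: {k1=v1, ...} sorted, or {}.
Apply events with t <= 13 (2 events):
  after event 1 (t=9: SET baz = 29): {baz=29}
  after event 2 (t=10: INC foo by 11): {baz=29, foo=11}

Answer: {baz=29, foo=11}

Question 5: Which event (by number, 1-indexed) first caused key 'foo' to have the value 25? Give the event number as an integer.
Answer: 5

Derivation:
Looking for first event where foo becomes 25:
  event 2: foo = 11
  event 3: foo = 11
  event 4: foo = -8
  event 5: foo -8 -> 25  <-- first match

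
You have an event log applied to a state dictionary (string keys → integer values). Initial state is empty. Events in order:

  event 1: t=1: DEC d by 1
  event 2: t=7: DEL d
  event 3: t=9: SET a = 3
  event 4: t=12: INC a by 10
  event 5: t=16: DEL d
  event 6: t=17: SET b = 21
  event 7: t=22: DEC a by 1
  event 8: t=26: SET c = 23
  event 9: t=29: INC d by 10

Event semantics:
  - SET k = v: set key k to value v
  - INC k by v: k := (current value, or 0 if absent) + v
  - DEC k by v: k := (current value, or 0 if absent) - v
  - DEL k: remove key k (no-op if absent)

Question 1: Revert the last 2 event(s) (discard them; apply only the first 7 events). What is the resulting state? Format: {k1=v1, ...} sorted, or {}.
Keep first 7 events (discard last 2):
  after event 1 (t=1: DEC d by 1): {d=-1}
  after event 2 (t=7: DEL d): {}
  after event 3 (t=9: SET a = 3): {a=3}
  after event 4 (t=12: INC a by 10): {a=13}
  after event 5 (t=16: DEL d): {a=13}
  after event 6 (t=17: SET b = 21): {a=13, b=21}
  after event 7 (t=22: DEC a by 1): {a=12, b=21}

Answer: {a=12, b=21}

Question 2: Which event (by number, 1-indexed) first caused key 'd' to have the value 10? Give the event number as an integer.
Answer: 9

Derivation:
Looking for first event where d becomes 10:
  event 1: d = -1
  event 2: d = (absent)
  event 9: d (absent) -> 10  <-- first match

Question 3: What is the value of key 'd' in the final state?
Answer: 10

Derivation:
Track key 'd' through all 9 events:
  event 1 (t=1: DEC d by 1): d (absent) -> -1
  event 2 (t=7: DEL d): d -1 -> (absent)
  event 3 (t=9: SET a = 3): d unchanged
  event 4 (t=12: INC a by 10): d unchanged
  event 5 (t=16: DEL d): d (absent) -> (absent)
  event 6 (t=17: SET b = 21): d unchanged
  event 7 (t=22: DEC a by 1): d unchanged
  event 8 (t=26: SET c = 23): d unchanged
  event 9 (t=29: INC d by 10): d (absent) -> 10
Final: d = 10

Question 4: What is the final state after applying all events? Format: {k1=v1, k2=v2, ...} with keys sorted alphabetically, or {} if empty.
Answer: {a=12, b=21, c=23, d=10}

Derivation:
  after event 1 (t=1: DEC d by 1): {d=-1}
  after event 2 (t=7: DEL d): {}
  after event 3 (t=9: SET a = 3): {a=3}
  after event 4 (t=12: INC a by 10): {a=13}
  after event 5 (t=16: DEL d): {a=13}
  after event 6 (t=17: SET b = 21): {a=13, b=21}
  after event 7 (t=22: DEC a by 1): {a=12, b=21}
  after event 8 (t=26: SET c = 23): {a=12, b=21, c=23}
  after event 9 (t=29: INC d by 10): {a=12, b=21, c=23, d=10}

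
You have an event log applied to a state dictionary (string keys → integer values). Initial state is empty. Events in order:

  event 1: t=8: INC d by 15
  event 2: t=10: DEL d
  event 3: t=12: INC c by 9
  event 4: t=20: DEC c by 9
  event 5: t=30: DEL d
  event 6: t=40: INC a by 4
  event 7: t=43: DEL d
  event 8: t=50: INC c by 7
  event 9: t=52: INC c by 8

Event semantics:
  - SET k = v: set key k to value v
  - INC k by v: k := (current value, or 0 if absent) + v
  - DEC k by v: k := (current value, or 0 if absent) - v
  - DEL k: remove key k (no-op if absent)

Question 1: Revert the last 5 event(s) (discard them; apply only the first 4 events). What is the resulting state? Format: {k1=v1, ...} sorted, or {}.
Answer: {c=0}

Derivation:
Keep first 4 events (discard last 5):
  after event 1 (t=8: INC d by 15): {d=15}
  after event 2 (t=10: DEL d): {}
  after event 3 (t=12: INC c by 9): {c=9}
  after event 4 (t=20: DEC c by 9): {c=0}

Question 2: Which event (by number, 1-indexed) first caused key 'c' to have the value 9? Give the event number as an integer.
Answer: 3

Derivation:
Looking for first event where c becomes 9:
  event 3: c (absent) -> 9  <-- first match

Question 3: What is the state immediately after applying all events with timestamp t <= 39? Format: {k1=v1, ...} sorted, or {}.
Apply events with t <= 39 (5 events):
  after event 1 (t=8: INC d by 15): {d=15}
  after event 2 (t=10: DEL d): {}
  after event 3 (t=12: INC c by 9): {c=9}
  after event 4 (t=20: DEC c by 9): {c=0}
  after event 5 (t=30: DEL d): {c=0}

Answer: {c=0}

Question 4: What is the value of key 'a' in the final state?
Answer: 4

Derivation:
Track key 'a' through all 9 events:
  event 1 (t=8: INC d by 15): a unchanged
  event 2 (t=10: DEL d): a unchanged
  event 3 (t=12: INC c by 9): a unchanged
  event 4 (t=20: DEC c by 9): a unchanged
  event 5 (t=30: DEL d): a unchanged
  event 6 (t=40: INC a by 4): a (absent) -> 4
  event 7 (t=43: DEL d): a unchanged
  event 8 (t=50: INC c by 7): a unchanged
  event 9 (t=52: INC c by 8): a unchanged
Final: a = 4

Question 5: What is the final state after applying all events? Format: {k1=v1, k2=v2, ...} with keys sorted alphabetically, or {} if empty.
  after event 1 (t=8: INC d by 15): {d=15}
  after event 2 (t=10: DEL d): {}
  after event 3 (t=12: INC c by 9): {c=9}
  after event 4 (t=20: DEC c by 9): {c=0}
  after event 5 (t=30: DEL d): {c=0}
  after event 6 (t=40: INC a by 4): {a=4, c=0}
  after event 7 (t=43: DEL d): {a=4, c=0}
  after event 8 (t=50: INC c by 7): {a=4, c=7}
  after event 9 (t=52: INC c by 8): {a=4, c=15}

Answer: {a=4, c=15}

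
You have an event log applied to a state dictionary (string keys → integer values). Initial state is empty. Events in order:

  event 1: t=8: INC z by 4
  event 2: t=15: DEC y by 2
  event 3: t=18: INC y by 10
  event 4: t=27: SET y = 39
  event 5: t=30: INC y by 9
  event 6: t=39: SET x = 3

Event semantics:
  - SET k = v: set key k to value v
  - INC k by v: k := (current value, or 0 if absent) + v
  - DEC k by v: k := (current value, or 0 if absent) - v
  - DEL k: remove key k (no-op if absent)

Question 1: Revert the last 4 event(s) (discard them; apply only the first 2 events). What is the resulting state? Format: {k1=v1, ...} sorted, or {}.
Answer: {y=-2, z=4}

Derivation:
Keep first 2 events (discard last 4):
  after event 1 (t=8: INC z by 4): {z=4}
  after event 2 (t=15: DEC y by 2): {y=-2, z=4}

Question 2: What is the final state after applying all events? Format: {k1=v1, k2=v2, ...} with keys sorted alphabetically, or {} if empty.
  after event 1 (t=8: INC z by 4): {z=4}
  after event 2 (t=15: DEC y by 2): {y=-2, z=4}
  after event 3 (t=18: INC y by 10): {y=8, z=4}
  after event 4 (t=27: SET y = 39): {y=39, z=4}
  after event 5 (t=30: INC y by 9): {y=48, z=4}
  after event 6 (t=39: SET x = 3): {x=3, y=48, z=4}

Answer: {x=3, y=48, z=4}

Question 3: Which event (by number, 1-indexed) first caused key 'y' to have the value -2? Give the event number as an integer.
Answer: 2

Derivation:
Looking for first event where y becomes -2:
  event 2: y (absent) -> -2  <-- first match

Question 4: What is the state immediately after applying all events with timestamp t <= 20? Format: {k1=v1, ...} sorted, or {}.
Answer: {y=8, z=4}

Derivation:
Apply events with t <= 20 (3 events):
  after event 1 (t=8: INC z by 4): {z=4}
  after event 2 (t=15: DEC y by 2): {y=-2, z=4}
  after event 3 (t=18: INC y by 10): {y=8, z=4}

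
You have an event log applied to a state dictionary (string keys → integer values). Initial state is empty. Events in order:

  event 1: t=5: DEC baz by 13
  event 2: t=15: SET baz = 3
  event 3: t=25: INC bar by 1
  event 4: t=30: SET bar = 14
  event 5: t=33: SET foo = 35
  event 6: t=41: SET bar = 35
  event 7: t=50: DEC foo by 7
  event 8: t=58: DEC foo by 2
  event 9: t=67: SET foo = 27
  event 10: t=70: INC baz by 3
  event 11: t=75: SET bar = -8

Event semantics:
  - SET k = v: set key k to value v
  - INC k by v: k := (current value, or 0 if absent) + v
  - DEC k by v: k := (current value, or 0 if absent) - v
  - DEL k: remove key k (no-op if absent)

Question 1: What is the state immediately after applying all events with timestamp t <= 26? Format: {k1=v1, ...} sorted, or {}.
Answer: {bar=1, baz=3}

Derivation:
Apply events with t <= 26 (3 events):
  after event 1 (t=5: DEC baz by 13): {baz=-13}
  after event 2 (t=15: SET baz = 3): {baz=3}
  after event 3 (t=25: INC bar by 1): {bar=1, baz=3}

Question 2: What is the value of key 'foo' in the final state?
Answer: 27

Derivation:
Track key 'foo' through all 11 events:
  event 1 (t=5: DEC baz by 13): foo unchanged
  event 2 (t=15: SET baz = 3): foo unchanged
  event 3 (t=25: INC bar by 1): foo unchanged
  event 4 (t=30: SET bar = 14): foo unchanged
  event 5 (t=33: SET foo = 35): foo (absent) -> 35
  event 6 (t=41: SET bar = 35): foo unchanged
  event 7 (t=50: DEC foo by 7): foo 35 -> 28
  event 8 (t=58: DEC foo by 2): foo 28 -> 26
  event 9 (t=67: SET foo = 27): foo 26 -> 27
  event 10 (t=70: INC baz by 3): foo unchanged
  event 11 (t=75: SET bar = -8): foo unchanged
Final: foo = 27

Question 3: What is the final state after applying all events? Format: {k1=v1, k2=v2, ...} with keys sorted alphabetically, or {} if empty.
  after event 1 (t=5: DEC baz by 13): {baz=-13}
  after event 2 (t=15: SET baz = 3): {baz=3}
  after event 3 (t=25: INC bar by 1): {bar=1, baz=3}
  after event 4 (t=30: SET bar = 14): {bar=14, baz=3}
  after event 5 (t=33: SET foo = 35): {bar=14, baz=3, foo=35}
  after event 6 (t=41: SET bar = 35): {bar=35, baz=3, foo=35}
  after event 7 (t=50: DEC foo by 7): {bar=35, baz=3, foo=28}
  after event 8 (t=58: DEC foo by 2): {bar=35, baz=3, foo=26}
  after event 9 (t=67: SET foo = 27): {bar=35, baz=3, foo=27}
  after event 10 (t=70: INC baz by 3): {bar=35, baz=6, foo=27}
  after event 11 (t=75: SET bar = -8): {bar=-8, baz=6, foo=27}

Answer: {bar=-8, baz=6, foo=27}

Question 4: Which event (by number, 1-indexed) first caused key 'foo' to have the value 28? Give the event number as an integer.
Looking for first event where foo becomes 28:
  event 5: foo = 35
  event 6: foo = 35
  event 7: foo 35 -> 28  <-- first match

Answer: 7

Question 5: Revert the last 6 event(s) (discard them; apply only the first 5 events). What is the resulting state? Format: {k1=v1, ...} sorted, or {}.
Answer: {bar=14, baz=3, foo=35}

Derivation:
Keep first 5 events (discard last 6):
  after event 1 (t=5: DEC baz by 13): {baz=-13}
  after event 2 (t=15: SET baz = 3): {baz=3}
  after event 3 (t=25: INC bar by 1): {bar=1, baz=3}
  after event 4 (t=30: SET bar = 14): {bar=14, baz=3}
  after event 5 (t=33: SET foo = 35): {bar=14, baz=3, foo=35}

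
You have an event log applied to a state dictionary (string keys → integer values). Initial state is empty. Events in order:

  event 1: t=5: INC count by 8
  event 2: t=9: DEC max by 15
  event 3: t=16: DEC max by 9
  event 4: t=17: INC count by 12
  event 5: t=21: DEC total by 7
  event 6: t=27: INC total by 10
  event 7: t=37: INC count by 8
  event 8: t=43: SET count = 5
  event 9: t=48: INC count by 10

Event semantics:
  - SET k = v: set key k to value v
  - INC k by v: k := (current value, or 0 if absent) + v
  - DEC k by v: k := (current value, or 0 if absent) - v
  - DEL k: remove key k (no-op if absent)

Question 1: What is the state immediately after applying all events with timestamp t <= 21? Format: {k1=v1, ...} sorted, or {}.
Apply events with t <= 21 (5 events):
  after event 1 (t=5: INC count by 8): {count=8}
  after event 2 (t=9: DEC max by 15): {count=8, max=-15}
  after event 3 (t=16: DEC max by 9): {count=8, max=-24}
  after event 4 (t=17: INC count by 12): {count=20, max=-24}
  after event 5 (t=21: DEC total by 7): {count=20, max=-24, total=-7}

Answer: {count=20, max=-24, total=-7}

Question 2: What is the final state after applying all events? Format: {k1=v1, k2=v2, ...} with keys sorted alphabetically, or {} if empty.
Answer: {count=15, max=-24, total=3}

Derivation:
  after event 1 (t=5: INC count by 8): {count=8}
  after event 2 (t=9: DEC max by 15): {count=8, max=-15}
  after event 3 (t=16: DEC max by 9): {count=8, max=-24}
  after event 4 (t=17: INC count by 12): {count=20, max=-24}
  after event 5 (t=21: DEC total by 7): {count=20, max=-24, total=-7}
  after event 6 (t=27: INC total by 10): {count=20, max=-24, total=3}
  after event 7 (t=37: INC count by 8): {count=28, max=-24, total=3}
  after event 8 (t=43: SET count = 5): {count=5, max=-24, total=3}
  after event 9 (t=48: INC count by 10): {count=15, max=-24, total=3}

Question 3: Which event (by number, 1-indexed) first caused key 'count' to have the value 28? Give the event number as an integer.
Looking for first event where count becomes 28:
  event 1: count = 8
  event 2: count = 8
  event 3: count = 8
  event 4: count = 20
  event 5: count = 20
  event 6: count = 20
  event 7: count 20 -> 28  <-- first match

Answer: 7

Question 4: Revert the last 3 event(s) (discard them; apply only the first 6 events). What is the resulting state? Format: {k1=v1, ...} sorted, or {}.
Answer: {count=20, max=-24, total=3}

Derivation:
Keep first 6 events (discard last 3):
  after event 1 (t=5: INC count by 8): {count=8}
  after event 2 (t=9: DEC max by 15): {count=8, max=-15}
  after event 3 (t=16: DEC max by 9): {count=8, max=-24}
  after event 4 (t=17: INC count by 12): {count=20, max=-24}
  after event 5 (t=21: DEC total by 7): {count=20, max=-24, total=-7}
  after event 6 (t=27: INC total by 10): {count=20, max=-24, total=3}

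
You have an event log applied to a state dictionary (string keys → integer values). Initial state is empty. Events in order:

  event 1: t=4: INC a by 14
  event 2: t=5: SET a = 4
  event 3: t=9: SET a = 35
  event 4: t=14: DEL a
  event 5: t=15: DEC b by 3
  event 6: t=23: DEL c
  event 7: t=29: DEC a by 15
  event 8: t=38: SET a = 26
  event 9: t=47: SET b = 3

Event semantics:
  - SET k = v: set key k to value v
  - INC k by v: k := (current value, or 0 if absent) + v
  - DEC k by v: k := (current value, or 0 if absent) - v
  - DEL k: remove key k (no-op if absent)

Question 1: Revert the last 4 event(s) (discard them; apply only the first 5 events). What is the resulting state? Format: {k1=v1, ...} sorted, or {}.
Answer: {b=-3}

Derivation:
Keep first 5 events (discard last 4):
  after event 1 (t=4: INC a by 14): {a=14}
  after event 2 (t=5: SET a = 4): {a=4}
  after event 3 (t=9: SET a = 35): {a=35}
  after event 4 (t=14: DEL a): {}
  after event 5 (t=15: DEC b by 3): {b=-3}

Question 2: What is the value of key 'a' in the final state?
Track key 'a' through all 9 events:
  event 1 (t=4: INC a by 14): a (absent) -> 14
  event 2 (t=5: SET a = 4): a 14 -> 4
  event 3 (t=9: SET a = 35): a 4 -> 35
  event 4 (t=14: DEL a): a 35 -> (absent)
  event 5 (t=15: DEC b by 3): a unchanged
  event 6 (t=23: DEL c): a unchanged
  event 7 (t=29: DEC a by 15): a (absent) -> -15
  event 8 (t=38: SET a = 26): a -15 -> 26
  event 9 (t=47: SET b = 3): a unchanged
Final: a = 26

Answer: 26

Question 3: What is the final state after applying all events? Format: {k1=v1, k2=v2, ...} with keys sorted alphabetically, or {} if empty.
Answer: {a=26, b=3}

Derivation:
  after event 1 (t=4: INC a by 14): {a=14}
  after event 2 (t=5: SET a = 4): {a=4}
  after event 3 (t=9: SET a = 35): {a=35}
  after event 4 (t=14: DEL a): {}
  after event 5 (t=15: DEC b by 3): {b=-3}
  after event 6 (t=23: DEL c): {b=-3}
  after event 7 (t=29: DEC a by 15): {a=-15, b=-3}
  after event 8 (t=38: SET a = 26): {a=26, b=-3}
  after event 9 (t=47: SET b = 3): {a=26, b=3}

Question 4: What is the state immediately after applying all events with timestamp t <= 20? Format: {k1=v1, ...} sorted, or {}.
Answer: {b=-3}

Derivation:
Apply events with t <= 20 (5 events):
  after event 1 (t=4: INC a by 14): {a=14}
  after event 2 (t=5: SET a = 4): {a=4}
  after event 3 (t=9: SET a = 35): {a=35}
  after event 4 (t=14: DEL a): {}
  after event 5 (t=15: DEC b by 3): {b=-3}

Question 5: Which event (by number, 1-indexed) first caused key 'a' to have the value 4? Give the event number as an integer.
Looking for first event where a becomes 4:
  event 1: a = 14
  event 2: a 14 -> 4  <-- first match

Answer: 2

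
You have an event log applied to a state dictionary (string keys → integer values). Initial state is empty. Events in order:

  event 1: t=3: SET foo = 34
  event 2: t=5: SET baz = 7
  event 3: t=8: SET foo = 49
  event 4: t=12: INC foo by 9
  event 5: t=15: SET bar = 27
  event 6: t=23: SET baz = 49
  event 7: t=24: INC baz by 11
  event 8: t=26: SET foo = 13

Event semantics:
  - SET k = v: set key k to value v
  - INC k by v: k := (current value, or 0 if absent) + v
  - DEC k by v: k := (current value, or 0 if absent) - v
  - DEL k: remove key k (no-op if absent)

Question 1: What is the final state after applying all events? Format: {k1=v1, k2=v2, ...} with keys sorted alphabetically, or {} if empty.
Answer: {bar=27, baz=60, foo=13}

Derivation:
  after event 1 (t=3: SET foo = 34): {foo=34}
  after event 2 (t=5: SET baz = 7): {baz=7, foo=34}
  after event 3 (t=8: SET foo = 49): {baz=7, foo=49}
  after event 4 (t=12: INC foo by 9): {baz=7, foo=58}
  after event 5 (t=15: SET bar = 27): {bar=27, baz=7, foo=58}
  after event 6 (t=23: SET baz = 49): {bar=27, baz=49, foo=58}
  after event 7 (t=24: INC baz by 11): {bar=27, baz=60, foo=58}
  after event 8 (t=26: SET foo = 13): {bar=27, baz=60, foo=13}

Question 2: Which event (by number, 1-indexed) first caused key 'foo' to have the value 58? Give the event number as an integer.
Looking for first event where foo becomes 58:
  event 1: foo = 34
  event 2: foo = 34
  event 3: foo = 49
  event 4: foo 49 -> 58  <-- first match

Answer: 4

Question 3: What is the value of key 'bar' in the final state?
Answer: 27

Derivation:
Track key 'bar' through all 8 events:
  event 1 (t=3: SET foo = 34): bar unchanged
  event 2 (t=5: SET baz = 7): bar unchanged
  event 3 (t=8: SET foo = 49): bar unchanged
  event 4 (t=12: INC foo by 9): bar unchanged
  event 5 (t=15: SET bar = 27): bar (absent) -> 27
  event 6 (t=23: SET baz = 49): bar unchanged
  event 7 (t=24: INC baz by 11): bar unchanged
  event 8 (t=26: SET foo = 13): bar unchanged
Final: bar = 27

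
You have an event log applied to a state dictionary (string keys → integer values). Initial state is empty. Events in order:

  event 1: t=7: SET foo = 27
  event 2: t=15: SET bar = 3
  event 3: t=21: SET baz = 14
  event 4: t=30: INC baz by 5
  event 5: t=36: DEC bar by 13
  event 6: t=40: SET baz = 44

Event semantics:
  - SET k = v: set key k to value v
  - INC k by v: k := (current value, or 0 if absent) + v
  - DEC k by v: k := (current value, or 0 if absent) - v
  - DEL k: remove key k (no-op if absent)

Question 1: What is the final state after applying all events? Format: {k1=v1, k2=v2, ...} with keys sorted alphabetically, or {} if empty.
Answer: {bar=-10, baz=44, foo=27}

Derivation:
  after event 1 (t=7: SET foo = 27): {foo=27}
  after event 2 (t=15: SET bar = 3): {bar=3, foo=27}
  after event 3 (t=21: SET baz = 14): {bar=3, baz=14, foo=27}
  after event 4 (t=30: INC baz by 5): {bar=3, baz=19, foo=27}
  after event 5 (t=36: DEC bar by 13): {bar=-10, baz=19, foo=27}
  after event 6 (t=40: SET baz = 44): {bar=-10, baz=44, foo=27}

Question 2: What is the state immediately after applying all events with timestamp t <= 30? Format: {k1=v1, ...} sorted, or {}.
Apply events with t <= 30 (4 events):
  after event 1 (t=7: SET foo = 27): {foo=27}
  after event 2 (t=15: SET bar = 3): {bar=3, foo=27}
  after event 3 (t=21: SET baz = 14): {bar=3, baz=14, foo=27}
  after event 4 (t=30: INC baz by 5): {bar=3, baz=19, foo=27}

Answer: {bar=3, baz=19, foo=27}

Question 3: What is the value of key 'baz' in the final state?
Answer: 44

Derivation:
Track key 'baz' through all 6 events:
  event 1 (t=7: SET foo = 27): baz unchanged
  event 2 (t=15: SET bar = 3): baz unchanged
  event 3 (t=21: SET baz = 14): baz (absent) -> 14
  event 4 (t=30: INC baz by 5): baz 14 -> 19
  event 5 (t=36: DEC bar by 13): baz unchanged
  event 6 (t=40: SET baz = 44): baz 19 -> 44
Final: baz = 44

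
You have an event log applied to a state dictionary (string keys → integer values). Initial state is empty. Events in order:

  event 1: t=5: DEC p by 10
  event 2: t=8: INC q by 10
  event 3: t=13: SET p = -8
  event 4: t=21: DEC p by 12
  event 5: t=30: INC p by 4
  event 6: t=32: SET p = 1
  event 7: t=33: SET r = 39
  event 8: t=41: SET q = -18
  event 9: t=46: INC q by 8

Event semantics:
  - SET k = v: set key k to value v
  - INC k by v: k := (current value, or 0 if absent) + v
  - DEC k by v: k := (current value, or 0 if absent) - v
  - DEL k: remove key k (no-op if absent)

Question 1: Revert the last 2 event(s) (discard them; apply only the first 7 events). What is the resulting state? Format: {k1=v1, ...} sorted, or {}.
Answer: {p=1, q=10, r=39}

Derivation:
Keep first 7 events (discard last 2):
  after event 1 (t=5: DEC p by 10): {p=-10}
  after event 2 (t=8: INC q by 10): {p=-10, q=10}
  after event 3 (t=13: SET p = -8): {p=-8, q=10}
  after event 4 (t=21: DEC p by 12): {p=-20, q=10}
  after event 5 (t=30: INC p by 4): {p=-16, q=10}
  after event 6 (t=32: SET p = 1): {p=1, q=10}
  after event 7 (t=33: SET r = 39): {p=1, q=10, r=39}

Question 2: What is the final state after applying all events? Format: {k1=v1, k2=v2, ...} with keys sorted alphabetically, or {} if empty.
  after event 1 (t=5: DEC p by 10): {p=-10}
  after event 2 (t=8: INC q by 10): {p=-10, q=10}
  after event 3 (t=13: SET p = -8): {p=-8, q=10}
  after event 4 (t=21: DEC p by 12): {p=-20, q=10}
  after event 5 (t=30: INC p by 4): {p=-16, q=10}
  after event 6 (t=32: SET p = 1): {p=1, q=10}
  after event 7 (t=33: SET r = 39): {p=1, q=10, r=39}
  after event 8 (t=41: SET q = -18): {p=1, q=-18, r=39}
  after event 9 (t=46: INC q by 8): {p=1, q=-10, r=39}

Answer: {p=1, q=-10, r=39}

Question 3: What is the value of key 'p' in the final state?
Answer: 1

Derivation:
Track key 'p' through all 9 events:
  event 1 (t=5: DEC p by 10): p (absent) -> -10
  event 2 (t=8: INC q by 10): p unchanged
  event 3 (t=13: SET p = -8): p -10 -> -8
  event 4 (t=21: DEC p by 12): p -8 -> -20
  event 5 (t=30: INC p by 4): p -20 -> -16
  event 6 (t=32: SET p = 1): p -16 -> 1
  event 7 (t=33: SET r = 39): p unchanged
  event 8 (t=41: SET q = -18): p unchanged
  event 9 (t=46: INC q by 8): p unchanged
Final: p = 1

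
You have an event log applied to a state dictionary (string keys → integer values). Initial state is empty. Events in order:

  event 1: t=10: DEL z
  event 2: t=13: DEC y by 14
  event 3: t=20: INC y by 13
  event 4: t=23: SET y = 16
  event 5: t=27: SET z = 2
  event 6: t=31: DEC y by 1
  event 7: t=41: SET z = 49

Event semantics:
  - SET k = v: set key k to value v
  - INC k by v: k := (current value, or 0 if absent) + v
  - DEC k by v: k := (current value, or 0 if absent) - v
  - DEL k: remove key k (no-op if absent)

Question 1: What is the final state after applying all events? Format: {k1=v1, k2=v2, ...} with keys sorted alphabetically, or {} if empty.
Answer: {y=15, z=49}

Derivation:
  after event 1 (t=10: DEL z): {}
  after event 2 (t=13: DEC y by 14): {y=-14}
  after event 3 (t=20: INC y by 13): {y=-1}
  after event 4 (t=23: SET y = 16): {y=16}
  after event 5 (t=27: SET z = 2): {y=16, z=2}
  after event 6 (t=31: DEC y by 1): {y=15, z=2}
  after event 7 (t=41: SET z = 49): {y=15, z=49}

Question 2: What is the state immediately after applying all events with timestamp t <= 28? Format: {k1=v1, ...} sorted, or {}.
Answer: {y=16, z=2}

Derivation:
Apply events with t <= 28 (5 events):
  after event 1 (t=10: DEL z): {}
  after event 2 (t=13: DEC y by 14): {y=-14}
  after event 3 (t=20: INC y by 13): {y=-1}
  after event 4 (t=23: SET y = 16): {y=16}
  after event 5 (t=27: SET z = 2): {y=16, z=2}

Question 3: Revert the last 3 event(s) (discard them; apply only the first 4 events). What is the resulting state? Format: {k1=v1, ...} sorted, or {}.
Answer: {y=16}

Derivation:
Keep first 4 events (discard last 3):
  after event 1 (t=10: DEL z): {}
  after event 2 (t=13: DEC y by 14): {y=-14}
  after event 3 (t=20: INC y by 13): {y=-1}
  after event 4 (t=23: SET y = 16): {y=16}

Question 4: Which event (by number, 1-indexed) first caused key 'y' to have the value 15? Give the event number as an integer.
Looking for first event where y becomes 15:
  event 2: y = -14
  event 3: y = -1
  event 4: y = 16
  event 5: y = 16
  event 6: y 16 -> 15  <-- first match

Answer: 6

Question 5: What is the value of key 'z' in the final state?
Answer: 49

Derivation:
Track key 'z' through all 7 events:
  event 1 (t=10: DEL z): z (absent) -> (absent)
  event 2 (t=13: DEC y by 14): z unchanged
  event 3 (t=20: INC y by 13): z unchanged
  event 4 (t=23: SET y = 16): z unchanged
  event 5 (t=27: SET z = 2): z (absent) -> 2
  event 6 (t=31: DEC y by 1): z unchanged
  event 7 (t=41: SET z = 49): z 2 -> 49
Final: z = 49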